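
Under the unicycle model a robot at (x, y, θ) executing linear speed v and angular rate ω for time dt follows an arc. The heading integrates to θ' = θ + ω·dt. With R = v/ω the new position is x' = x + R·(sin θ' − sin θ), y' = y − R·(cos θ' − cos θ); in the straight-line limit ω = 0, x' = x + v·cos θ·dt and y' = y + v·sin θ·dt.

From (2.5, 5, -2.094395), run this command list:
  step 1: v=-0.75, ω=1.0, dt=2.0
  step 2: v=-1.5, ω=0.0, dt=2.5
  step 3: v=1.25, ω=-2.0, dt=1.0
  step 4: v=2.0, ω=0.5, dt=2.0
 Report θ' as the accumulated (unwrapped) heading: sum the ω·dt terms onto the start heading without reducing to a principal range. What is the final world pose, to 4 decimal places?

step 1: θ'=-0.0944 (R=-0.7500) → pose (1.9212, 6.1217, -0.0944)
step 2: θ'=-0.0944 (straight) → pose (-1.8121, 6.4751, -0.0944)
step 3: θ'=-2.0944 (R=-0.6250) → pose (-1.3298, 5.5404, -2.0944)
step 4: θ'=-1.0944 (R=4.0000) → pose (-1.4203, 1.7061, -1.0944)

(-1.4203, 1.7061, -1.0944)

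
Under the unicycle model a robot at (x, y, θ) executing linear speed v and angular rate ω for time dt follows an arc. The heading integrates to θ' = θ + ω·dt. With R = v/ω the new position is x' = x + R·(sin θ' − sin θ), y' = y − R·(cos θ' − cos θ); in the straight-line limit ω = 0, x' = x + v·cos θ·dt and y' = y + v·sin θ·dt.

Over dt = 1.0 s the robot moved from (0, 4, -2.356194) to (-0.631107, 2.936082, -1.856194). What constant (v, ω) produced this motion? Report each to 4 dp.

v = 1.2500, ω = 0.5000

Δθ = -1.856194 − -2.356194 = 0.500000
ω = Δθ/dt = 0.500000/1.0 = 0.5000
R = −Δy/(cos θ' − cos θ) = 2.5000
v = R·ω = 2.5000·0.5000 = 1.2500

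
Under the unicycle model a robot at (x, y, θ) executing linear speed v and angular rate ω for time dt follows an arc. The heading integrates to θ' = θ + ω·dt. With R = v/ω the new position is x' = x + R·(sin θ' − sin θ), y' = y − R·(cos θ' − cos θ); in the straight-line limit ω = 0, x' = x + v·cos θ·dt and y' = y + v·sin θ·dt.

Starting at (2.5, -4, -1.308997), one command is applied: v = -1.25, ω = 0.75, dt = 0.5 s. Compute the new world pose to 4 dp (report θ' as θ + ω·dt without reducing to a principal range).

(2.2301, -3.4403, -0.9340)

θ' = -1.3090 + 0.75·0.5 = -0.9340
R = v/ω = -1.25/0.75 = -1.6667
x' = 2.5 + -1.6667·(sin -0.9340 − sin -1.3090) = 2.2301
y' = -4 − -1.6667·(cos -0.9340 − cos -1.3090) = -3.4403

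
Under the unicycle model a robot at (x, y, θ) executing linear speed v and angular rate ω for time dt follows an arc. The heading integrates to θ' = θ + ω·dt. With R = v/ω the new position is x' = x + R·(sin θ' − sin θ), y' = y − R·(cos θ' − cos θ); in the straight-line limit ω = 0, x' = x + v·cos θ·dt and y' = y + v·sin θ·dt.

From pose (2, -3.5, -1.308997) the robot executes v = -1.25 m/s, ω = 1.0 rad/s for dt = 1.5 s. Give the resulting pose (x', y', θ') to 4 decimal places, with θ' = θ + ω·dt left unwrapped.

θ' = -1.3090 + 1.0·1.5 = 0.1910
R = v/ω = -1.25/1.0 = -1.2500
x' = 2 + -1.2500·(sin 0.1910 − sin -1.3090) = 0.5553
y' = -3.5 − -1.2500·(cos 0.1910 − cos -1.3090) = -2.5963

(0.5553, -2.5963, 0.1910)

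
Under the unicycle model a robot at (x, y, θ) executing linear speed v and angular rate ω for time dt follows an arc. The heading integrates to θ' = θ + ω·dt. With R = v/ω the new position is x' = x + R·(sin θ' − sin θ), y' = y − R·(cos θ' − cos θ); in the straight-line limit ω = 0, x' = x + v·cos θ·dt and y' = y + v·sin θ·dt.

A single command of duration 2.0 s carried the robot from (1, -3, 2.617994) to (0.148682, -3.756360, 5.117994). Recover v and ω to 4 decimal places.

v = 0.7500, ω = 1.2500

Δθ = 5.117994 − 2.617994 = 2.500000
ω = Δθ/dt = 2.500000/2.0 = 1.2500
R = Δx/(sin θ' − sin θ) = 0.6000
v = R·ω = 0.6000·1.2500 = 0.7500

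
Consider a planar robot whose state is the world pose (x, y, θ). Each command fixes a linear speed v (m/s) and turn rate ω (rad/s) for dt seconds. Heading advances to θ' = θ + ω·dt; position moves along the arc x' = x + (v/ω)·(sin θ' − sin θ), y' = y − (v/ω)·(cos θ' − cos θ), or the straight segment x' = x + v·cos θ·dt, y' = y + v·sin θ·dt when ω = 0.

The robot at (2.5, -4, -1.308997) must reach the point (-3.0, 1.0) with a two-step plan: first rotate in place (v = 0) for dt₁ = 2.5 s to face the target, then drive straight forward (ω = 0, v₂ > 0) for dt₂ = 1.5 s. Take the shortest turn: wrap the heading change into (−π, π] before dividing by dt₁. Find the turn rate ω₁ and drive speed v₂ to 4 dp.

ω₁ = -1.0282, v₂ = 4.9554

heading to target = atan2(1−-4, -3−2.5) = 2.4038
Δθ = wrap(2.4038 − -1.3090) = -2.5704; ω₁ = Δθ/dt₁ = -1.0282
distance = √((-3−2.5)² + (1−-4)²) = 7.4330; v₂ = distance/dt₂ = 4.9554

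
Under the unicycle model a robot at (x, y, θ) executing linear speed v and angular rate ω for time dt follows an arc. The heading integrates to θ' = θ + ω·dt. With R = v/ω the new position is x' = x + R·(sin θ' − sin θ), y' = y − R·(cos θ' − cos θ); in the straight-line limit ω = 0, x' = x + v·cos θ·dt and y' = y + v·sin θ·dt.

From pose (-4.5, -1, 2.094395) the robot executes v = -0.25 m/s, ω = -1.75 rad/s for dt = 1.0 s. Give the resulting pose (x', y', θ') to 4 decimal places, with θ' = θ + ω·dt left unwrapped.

(-4.5755, -1.2059, 0.3444)

θ' = 2.0944 + -1.75·1.0 = 0.3444
R = v/ω = -0.25/-1.75 = 0.1429
x' = -4.5 + 0.1429·(sin 0.3444 − sin 2.0944) = -4.5755
y' = -1 − 0.1429·(cos 0.3444 − cos 2.0944) = -1.2059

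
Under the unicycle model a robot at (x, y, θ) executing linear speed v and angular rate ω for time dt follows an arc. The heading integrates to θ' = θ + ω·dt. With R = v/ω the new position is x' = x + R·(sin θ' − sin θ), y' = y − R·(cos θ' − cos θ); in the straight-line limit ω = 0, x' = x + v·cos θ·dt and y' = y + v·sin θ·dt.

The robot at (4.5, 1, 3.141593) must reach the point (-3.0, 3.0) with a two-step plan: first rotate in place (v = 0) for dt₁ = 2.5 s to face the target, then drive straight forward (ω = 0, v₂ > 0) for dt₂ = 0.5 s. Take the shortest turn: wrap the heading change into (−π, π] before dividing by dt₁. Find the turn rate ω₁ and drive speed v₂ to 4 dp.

heading to target = atan2(3−1, -3−4.5) = 2.8810
Δθ = wrap(2.8810 − 3.1416) = -0.2606; ω₁ = Δθ/dt₁ = -0.1042
distance = √((-3−4.5)² + (3−1)²) = 7.7621; v₂ = distance/dt₂ = 15.5242

ω₁ = -0.1042, v₂ = 15.5242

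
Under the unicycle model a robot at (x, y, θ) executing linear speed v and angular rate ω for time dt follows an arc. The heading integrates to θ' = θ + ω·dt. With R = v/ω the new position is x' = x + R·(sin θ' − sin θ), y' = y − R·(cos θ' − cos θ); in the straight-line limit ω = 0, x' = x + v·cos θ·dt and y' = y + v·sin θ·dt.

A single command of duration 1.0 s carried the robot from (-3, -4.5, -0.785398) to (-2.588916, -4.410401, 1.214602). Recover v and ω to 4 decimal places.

v = 0.5000, ω = 2.0000

Δθ = 1.214602 − -0.785398 = 2.000000
ω = Δθ/dt = 2.000000/1.0 = 2.0000
R = Δx/(sin θ' − sin θ) = 0.2500
v = R·ω = 0.2500·2.0000 = 0.5000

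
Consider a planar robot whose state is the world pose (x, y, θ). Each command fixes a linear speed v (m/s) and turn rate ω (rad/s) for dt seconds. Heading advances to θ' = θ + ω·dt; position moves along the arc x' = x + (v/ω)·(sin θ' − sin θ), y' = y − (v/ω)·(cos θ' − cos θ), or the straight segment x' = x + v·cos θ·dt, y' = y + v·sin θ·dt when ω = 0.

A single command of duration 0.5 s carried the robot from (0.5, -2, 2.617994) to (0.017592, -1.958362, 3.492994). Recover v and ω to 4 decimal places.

v = 1.0000, ω = 1.7500

Δθ = 3.492994 − 2.617994 = 0.875000
ω = Δθ/dt = 0.875000/0.5 = 1.7500
R = Δx/(sin θ' − sin θ) = 0.5714
v = R·ω = 0.5714·1.7500 = 1.0000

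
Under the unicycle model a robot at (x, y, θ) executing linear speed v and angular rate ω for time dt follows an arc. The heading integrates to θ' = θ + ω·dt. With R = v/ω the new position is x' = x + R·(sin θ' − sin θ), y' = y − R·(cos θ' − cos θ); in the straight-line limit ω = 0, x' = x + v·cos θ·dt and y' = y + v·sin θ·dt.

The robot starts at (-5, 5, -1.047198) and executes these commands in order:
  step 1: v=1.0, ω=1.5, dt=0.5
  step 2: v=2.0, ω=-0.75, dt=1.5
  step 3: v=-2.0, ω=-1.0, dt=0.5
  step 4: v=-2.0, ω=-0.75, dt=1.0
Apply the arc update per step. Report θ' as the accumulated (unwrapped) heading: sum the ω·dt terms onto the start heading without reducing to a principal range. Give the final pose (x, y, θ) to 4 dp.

(-1.3639, 4.9858, -2.6722)

step 1: θ'=-0.2972 (R=0.6667) → pose (-4.6179, 4.6959, -0.2972)
step 2: θ'=-1.4222 (R=-2.6667) → pose (-2.7615, 2.5409, -1.4222)
step 3: θ'=-1.9222 (R=2.0000) → pose (-2.6613, 3.5255, -1.9222)
step 4: θ'=-2.6722 (R=2.6667) → pose (-1.3639, 4.9858, -2.6722)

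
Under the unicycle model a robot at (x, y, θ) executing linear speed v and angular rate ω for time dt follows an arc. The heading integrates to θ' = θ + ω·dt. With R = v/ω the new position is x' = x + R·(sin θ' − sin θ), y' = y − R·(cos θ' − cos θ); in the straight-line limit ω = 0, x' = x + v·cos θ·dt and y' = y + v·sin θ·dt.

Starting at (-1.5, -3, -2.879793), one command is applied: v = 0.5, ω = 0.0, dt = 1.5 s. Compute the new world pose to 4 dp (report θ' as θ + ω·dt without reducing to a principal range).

(-2.2244, -3.1941, -2.8798)

θ' = -2.8798 + 0.0·1.5 = -2.8798
ω = 0 → straight: x' = -1.5 + 0.5·cos(-2.8798)·1.5 = -2.2244
y' = -3 + 0.5·sin(-2.8798)·1.5 = -3.1941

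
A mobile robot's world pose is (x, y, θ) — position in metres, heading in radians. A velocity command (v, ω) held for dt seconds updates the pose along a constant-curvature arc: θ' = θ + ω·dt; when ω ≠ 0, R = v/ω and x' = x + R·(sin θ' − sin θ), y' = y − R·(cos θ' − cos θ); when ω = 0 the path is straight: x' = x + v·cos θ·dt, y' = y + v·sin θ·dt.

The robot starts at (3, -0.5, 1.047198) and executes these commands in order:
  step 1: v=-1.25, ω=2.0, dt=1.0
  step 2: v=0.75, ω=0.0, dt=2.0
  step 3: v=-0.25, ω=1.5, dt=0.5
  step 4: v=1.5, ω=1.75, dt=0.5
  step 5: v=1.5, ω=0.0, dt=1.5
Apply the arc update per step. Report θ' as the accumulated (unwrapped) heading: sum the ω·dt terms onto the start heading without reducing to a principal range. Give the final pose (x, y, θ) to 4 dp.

step 1: θ'=3.0472 (R=-0.6250) → pose (3.4824, -1.4347, 3.0472)
step 2: θ'=3.0472 (straight) → pose (1.9890, -1.2933, 3.0472)
step 3: θ'=3.7972 (R=-0.1667) → pose (2.1064, -1.2595, 3.7972)
step 4: θ'=4.6722 (R=0.8571) → pose (1.7724, -1.9045, 4.6722)
step 5: θ'=4.6722 (straight) → pose (1.6820, -4.1527, 4.6722)

(1.6820, -4.1527, 4.6722)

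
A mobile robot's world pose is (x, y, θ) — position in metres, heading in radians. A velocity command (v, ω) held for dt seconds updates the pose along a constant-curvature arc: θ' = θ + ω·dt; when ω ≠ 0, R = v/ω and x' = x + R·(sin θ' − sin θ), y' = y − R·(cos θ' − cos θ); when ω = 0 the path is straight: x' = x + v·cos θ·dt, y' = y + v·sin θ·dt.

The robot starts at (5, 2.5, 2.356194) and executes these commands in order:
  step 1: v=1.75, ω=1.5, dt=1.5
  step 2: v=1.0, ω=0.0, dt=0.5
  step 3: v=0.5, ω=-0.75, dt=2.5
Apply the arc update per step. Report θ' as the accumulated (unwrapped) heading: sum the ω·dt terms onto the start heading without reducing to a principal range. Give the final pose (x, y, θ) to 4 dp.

(2.0331, 0.7609, 2.7312)

step 1: θ'=4.6062 (R=1.1667) → pose (3.0149, 1.7987, 4.6062)
step 2: θ'=4.6062 (straight) → pose (2.9619, 1.3015, 4.6062)
step 3: θ'=2.7312 (R=-0.6667) → pose (2.0331, 0.7609, 2.7312)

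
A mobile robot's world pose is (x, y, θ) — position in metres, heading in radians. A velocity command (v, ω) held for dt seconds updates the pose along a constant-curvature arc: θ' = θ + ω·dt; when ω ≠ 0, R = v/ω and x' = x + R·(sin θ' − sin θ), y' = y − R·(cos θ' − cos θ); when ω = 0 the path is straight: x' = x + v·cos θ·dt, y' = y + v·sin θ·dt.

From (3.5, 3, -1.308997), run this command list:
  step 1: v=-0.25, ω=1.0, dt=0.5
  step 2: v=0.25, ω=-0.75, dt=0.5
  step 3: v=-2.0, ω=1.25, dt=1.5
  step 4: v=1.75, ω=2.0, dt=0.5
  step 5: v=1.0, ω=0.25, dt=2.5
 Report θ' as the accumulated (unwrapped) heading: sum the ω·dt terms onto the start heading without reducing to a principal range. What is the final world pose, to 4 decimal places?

(0.2851, 6.6450, 2.3160)

step 1: θ'=-0.8090 (R=-0.2500) → pose (3.4394, 3.1079, -0.8090)
step 2: θ'=-1.1840 (R=-0.3333) → pose (3.5069, 3.0035, -1.1840)
step 3: θ'=0.6910 (R=-1.6000) → pose (1.0054, 3.6329, 0.6910)
step 4: θ'=1.6910 (R=0.8750) → pose (1.3165, 4.4121, 1.6910)
step 5: θ'=2.3160 (R=4.0000) → pose (0.2851, 6.6450, 2.3160)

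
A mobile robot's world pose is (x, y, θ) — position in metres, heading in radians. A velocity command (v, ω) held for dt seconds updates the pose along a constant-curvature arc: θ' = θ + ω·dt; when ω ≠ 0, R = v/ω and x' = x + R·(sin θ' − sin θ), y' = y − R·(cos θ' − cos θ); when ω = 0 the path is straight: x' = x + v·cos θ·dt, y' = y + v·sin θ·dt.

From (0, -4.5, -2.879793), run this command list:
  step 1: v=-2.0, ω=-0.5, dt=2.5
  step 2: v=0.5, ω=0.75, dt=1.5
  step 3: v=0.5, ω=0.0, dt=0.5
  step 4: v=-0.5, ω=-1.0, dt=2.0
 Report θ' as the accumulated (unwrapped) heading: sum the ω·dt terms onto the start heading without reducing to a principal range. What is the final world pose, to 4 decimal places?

(4.0271, -6.5428, -5.0048)

step 1: θ'=-4.1298 (R=4.0000) → pose (4.3754, -6.1629, -4.1298)
step 2: θ'=-3.0048 (R=0.6667) → pose (3.7278, -5.8693, -3.0048)
step 3: θ'=-3.0048 (straight) → pose (3.4802, -5.9034, -3.0048)
step 4: θ'=-5.0048 (R=0.5000) → pose (4.0271, -6.5428, -5.0048)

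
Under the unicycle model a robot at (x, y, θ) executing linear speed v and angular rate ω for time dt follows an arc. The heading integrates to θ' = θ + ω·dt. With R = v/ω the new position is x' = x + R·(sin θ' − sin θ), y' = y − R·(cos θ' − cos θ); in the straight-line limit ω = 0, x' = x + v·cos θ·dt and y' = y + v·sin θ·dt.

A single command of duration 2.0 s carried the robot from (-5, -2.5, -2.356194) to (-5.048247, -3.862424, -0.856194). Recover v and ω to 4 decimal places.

Δθ = -0.856194 − -2.356194 = 1.500000
ω = Δθ/dt = 1.500000/2.0 = 0.7500
R = −Δy/(cos θ' − cos θ) = 1.0000
v = R·ω = 1.0000·0.7500 = 0.7500

v = 0.7500, ω = 0.7500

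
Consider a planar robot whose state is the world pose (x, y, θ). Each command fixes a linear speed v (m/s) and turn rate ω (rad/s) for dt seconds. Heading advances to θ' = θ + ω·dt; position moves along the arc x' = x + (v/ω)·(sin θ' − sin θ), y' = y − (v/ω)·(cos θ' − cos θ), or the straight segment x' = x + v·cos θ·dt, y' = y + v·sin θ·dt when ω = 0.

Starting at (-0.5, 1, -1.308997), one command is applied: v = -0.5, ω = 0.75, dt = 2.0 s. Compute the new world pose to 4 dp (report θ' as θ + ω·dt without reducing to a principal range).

(-1.2705, 1.4820, 0.1910)

θ' = -1.3090 + 0.75·2.0 = 0.1910
R = v/ω = -0.5/0.75 = -0.6667
x' = -0.5 + -0.6667·(sin 0.1910 − sin -1.3090) = -1.2705
y' = 1 − -0.6667·(cos 0.1910 − cos -1.3090) = 1.4820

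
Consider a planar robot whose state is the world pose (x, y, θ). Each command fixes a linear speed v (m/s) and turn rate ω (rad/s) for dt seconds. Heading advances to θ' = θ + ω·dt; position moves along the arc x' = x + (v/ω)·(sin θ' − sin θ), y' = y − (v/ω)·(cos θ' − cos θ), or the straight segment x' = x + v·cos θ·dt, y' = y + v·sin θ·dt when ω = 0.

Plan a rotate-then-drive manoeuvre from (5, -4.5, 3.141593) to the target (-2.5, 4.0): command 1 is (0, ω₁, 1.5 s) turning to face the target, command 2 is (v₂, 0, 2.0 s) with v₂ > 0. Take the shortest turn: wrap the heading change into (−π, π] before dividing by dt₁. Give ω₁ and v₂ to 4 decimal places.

heading to target = atan2(4−-4.5, -2.5−5) = 2.2938
Δθ = wrap(2.2938 − 3.1416) = -0.8478; ω₁ = Δθ/dt₁ = -0.5652
distance = √((-2.5−5)² + (4−-4.5)²) = 11.3358; v₂ = distance/dt₂ = 5.6679

ω₁ = -0.5652, v₂ = 5.6679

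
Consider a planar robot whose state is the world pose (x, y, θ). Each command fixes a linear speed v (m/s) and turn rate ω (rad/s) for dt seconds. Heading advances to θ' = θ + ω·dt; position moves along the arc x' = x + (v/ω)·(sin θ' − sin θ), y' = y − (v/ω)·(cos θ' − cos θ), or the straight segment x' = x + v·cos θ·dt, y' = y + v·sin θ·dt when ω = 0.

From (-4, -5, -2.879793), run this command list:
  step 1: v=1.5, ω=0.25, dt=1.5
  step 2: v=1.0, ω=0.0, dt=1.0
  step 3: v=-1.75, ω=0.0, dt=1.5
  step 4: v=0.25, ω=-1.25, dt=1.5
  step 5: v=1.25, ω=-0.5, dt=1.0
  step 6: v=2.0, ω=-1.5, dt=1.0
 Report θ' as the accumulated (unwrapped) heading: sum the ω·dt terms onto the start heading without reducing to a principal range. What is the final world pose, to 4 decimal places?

step 1: θ'=-2.5048 (R=6.0000) → pose (-6.0148, -5.9715, -2.5048)
step 2: θ'=-2.5048 (straight) → pose (-6.8188, -6.5662, -2.5048)
step 3: θ'=-2.5048 (straight) → pose (-4.7083, -5.0053, -2.5048)
step 4: θ'=-4.3798 (R=-0.2000) → pose (-5.0163, -4.9098, -4.3798)
step 5: θ'=-4.8798 (R=-2.5000) → pose (-5.1184, -3.6770, -4.8798)
step 6: θ'=-6.3798 (R=-1.3333) → pose (-3.6750, -2.5720, -6.3798)

(-3.6750, -2.5720, -6.3798)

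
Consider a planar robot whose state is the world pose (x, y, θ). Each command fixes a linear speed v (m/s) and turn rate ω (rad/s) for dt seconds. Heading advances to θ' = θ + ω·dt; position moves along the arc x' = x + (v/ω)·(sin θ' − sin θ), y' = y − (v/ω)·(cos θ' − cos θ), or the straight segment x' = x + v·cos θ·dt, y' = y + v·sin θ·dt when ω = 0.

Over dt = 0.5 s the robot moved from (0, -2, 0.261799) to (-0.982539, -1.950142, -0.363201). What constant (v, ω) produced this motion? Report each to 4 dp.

Δθ = -0.363201 − 0.261799 = -0.625000
ω = Δθ/dt = -0.625000/0.5 = -1.2500
R = Δx/(sin θ' − sin θ) = 1.6000
v = R·ω = 1.6000·-1.2500 = -2.0000

v = -2.0000, ω = -1.2500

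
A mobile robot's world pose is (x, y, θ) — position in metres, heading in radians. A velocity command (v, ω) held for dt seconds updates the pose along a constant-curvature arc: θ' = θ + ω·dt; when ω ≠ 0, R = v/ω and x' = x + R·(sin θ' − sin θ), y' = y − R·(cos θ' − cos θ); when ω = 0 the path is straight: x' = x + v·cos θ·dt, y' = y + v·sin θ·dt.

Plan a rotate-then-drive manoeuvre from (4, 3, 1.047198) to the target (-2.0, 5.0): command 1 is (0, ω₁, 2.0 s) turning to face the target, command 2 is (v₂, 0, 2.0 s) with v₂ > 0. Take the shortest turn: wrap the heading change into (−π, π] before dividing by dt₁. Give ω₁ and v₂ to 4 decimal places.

ω₁ = 0.8863, v₂ = 3.1623

heading to target = atan2(5−3, -2−4) = 2.8198
Δθ = wrap(2.8198 − 1.0472) = 1.7726; ω₁ = Δθ/dt₁ = 0.8863
distance = √((-2−4)² + (5−3)²) = 6.3246; v₂ = distance/dt₂ = 3.1623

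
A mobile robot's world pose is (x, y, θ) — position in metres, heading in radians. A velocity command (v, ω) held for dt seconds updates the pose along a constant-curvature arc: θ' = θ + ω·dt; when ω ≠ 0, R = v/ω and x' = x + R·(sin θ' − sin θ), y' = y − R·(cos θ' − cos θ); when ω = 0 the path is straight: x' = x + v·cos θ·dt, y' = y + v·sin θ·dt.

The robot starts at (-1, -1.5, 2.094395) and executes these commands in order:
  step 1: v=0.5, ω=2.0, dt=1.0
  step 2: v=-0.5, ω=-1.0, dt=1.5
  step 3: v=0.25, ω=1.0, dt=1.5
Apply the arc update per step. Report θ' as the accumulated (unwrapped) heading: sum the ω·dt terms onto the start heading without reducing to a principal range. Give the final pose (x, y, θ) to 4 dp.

step 1: θ'=4.0944 (R=0.2500) → pose (-1.4203, -1.4801, 4.0944)
step 2: θ'=2.5944 (R=0.5000) → pose (-0.7526, -1.3429, 2.5944)
step 3: θ'=4.0944 (R=0.2500) → pose (-1.0864, -1.4115, 4.0944)

(-1.0864, -1.4115, 4.0944)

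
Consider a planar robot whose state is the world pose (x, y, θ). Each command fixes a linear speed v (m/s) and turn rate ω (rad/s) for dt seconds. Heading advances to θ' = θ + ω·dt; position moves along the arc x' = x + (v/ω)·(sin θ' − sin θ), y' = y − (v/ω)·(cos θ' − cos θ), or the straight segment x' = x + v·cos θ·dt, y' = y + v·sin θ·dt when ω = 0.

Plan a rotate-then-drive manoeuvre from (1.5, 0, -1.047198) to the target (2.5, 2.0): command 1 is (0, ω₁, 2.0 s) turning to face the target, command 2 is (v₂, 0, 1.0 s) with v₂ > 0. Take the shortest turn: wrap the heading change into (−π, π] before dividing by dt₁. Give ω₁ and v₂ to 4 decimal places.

heading to target = atan2(2−0, 2.5−1.5) = 1.1071
Δθ = wrap(1.1071 − -1.0472) = 2.1543; ω₁ = Δθ/dt₁ = 1.0772
distance = √((2.5−1.5)² + (2−0)²) = 2.2361; v₂ = distance/dt₂ = 2.2361

ω₁ = 1.0772, v₂ = 2.2361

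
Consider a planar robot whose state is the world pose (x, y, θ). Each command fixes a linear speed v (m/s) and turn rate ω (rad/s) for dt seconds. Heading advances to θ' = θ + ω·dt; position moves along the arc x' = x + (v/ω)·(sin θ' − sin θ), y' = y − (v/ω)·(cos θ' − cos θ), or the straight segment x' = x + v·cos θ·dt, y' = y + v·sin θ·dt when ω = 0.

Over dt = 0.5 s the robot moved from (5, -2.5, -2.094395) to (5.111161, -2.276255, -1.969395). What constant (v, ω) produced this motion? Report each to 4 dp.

Δθ = -1.969395 − -2.094395 = 0.125000
ω = Δθ/dt = 0.125000/0.5 = 0.2500
R = −Δy/(cos θ' − cos θ) = -2.0000
v = R·ω = -2.0000·0.2500 = -0.5000

v = -0.5000, ω = 0.2500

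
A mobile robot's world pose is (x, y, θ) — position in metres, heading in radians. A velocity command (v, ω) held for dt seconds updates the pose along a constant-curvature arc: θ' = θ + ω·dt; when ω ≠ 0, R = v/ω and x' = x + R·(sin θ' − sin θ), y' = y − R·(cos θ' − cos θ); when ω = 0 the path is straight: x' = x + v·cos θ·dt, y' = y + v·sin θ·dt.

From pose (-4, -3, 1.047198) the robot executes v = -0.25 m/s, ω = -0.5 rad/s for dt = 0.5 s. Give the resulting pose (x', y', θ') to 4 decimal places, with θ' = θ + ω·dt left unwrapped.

(-4.0753, -3.0994, 0.7972)

θ' = 1.0472 + -0.5·0.5 = 0.7972
R = v/ω = -0.25/-0.5 = 0.5000
x' = -4 + 0.5000·(sin 0.7972 − sin 1.0472) = -4.0753
y' = -3 − 0.5000·(cos 0.7972 − cos 1.0472) = -3.0994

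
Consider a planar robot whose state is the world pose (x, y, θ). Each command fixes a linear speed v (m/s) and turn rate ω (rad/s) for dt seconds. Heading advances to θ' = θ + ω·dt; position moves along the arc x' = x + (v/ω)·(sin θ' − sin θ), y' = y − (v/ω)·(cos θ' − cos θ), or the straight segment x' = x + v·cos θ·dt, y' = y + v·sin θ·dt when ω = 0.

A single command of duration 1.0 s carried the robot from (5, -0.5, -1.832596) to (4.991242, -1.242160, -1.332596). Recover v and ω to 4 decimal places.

Δθ = -1.332596 − -1.832596 = 0.500000
ω = Δθ/dt = 0.500000/1.0 = 0.5000
R = −Δy/(cos θ' − cos θ) = 1.5000
v = R·ω = 1.5000·0.5000 = 0.7500

v = 0.7500, ω = 0.5000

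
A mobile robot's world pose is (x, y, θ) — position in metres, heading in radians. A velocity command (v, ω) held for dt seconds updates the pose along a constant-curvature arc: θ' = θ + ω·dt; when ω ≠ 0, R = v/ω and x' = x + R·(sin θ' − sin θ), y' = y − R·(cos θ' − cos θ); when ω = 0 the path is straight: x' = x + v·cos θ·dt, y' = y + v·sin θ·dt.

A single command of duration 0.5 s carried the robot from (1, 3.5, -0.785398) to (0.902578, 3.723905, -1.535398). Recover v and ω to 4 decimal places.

Δθ = -1.535398 − -0.785398 = -0.750000
ω = Δθ/dt = -0.750000/0.5 = -1.5000
R = −Δy/(cos θ' − cos θ) = 0.3333
v = R·ω = 0.3333·-1.5000 = -0.5000

v = -0.5000, ω = -1.5000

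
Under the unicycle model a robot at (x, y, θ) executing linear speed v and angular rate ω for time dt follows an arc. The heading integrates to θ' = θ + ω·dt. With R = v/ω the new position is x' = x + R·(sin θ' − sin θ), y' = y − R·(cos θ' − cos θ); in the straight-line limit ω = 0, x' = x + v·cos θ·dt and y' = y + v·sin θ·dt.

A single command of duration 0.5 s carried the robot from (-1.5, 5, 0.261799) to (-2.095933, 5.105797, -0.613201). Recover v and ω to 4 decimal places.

v = -1.2500, ω = -1.7500

Δθ = -0.613201 − 0.261799 = -0.875000
ω = Δθ/dt = -0.875000/0.5 = -1.7500
R = Δx/(sin θ' − sin θ) = 0.7143
v = R·ω = 0.7143·-1.7500 = -1.2500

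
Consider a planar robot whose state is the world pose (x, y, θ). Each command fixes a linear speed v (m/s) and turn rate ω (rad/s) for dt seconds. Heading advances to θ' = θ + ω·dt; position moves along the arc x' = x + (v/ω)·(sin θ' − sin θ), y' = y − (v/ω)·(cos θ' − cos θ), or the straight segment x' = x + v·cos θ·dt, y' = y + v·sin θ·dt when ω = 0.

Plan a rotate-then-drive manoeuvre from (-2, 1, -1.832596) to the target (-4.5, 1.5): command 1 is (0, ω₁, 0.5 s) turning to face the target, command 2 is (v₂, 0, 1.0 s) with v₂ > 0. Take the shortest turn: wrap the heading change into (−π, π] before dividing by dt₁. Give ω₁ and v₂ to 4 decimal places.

heading to target = atan2(1.5−1, -4.5−-2) = 2.9442
Δθ = wrap(2.9442 − -1.8326) = -1.5064; ω₁ = Δθ/dt₁ = -3.0128
distance = √((-4.5−-2)² + (1.5−1)²) = 2.5495; v₂ = distance/dt₂ = 2.5495

ω₁ = -3.0128, v₂ = 2.5495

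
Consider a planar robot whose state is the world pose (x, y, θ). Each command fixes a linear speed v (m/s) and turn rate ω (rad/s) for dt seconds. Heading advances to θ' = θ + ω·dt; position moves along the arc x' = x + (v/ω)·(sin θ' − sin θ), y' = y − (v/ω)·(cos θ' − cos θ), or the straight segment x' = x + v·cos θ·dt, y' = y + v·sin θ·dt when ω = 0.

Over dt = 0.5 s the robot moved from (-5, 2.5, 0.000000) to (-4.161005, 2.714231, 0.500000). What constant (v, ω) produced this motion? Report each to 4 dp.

v = 1.7500, ω = 1.0000

Δθ = 0.500000 − 0.000000 = 0.500000
ω = Δθ/dt = 0.500000/0.5 = 1.0000
R = Δx/(sin θ' − sin θ) = 1.7500
v = R·ω = 1.7500·1.0000 = 1.7500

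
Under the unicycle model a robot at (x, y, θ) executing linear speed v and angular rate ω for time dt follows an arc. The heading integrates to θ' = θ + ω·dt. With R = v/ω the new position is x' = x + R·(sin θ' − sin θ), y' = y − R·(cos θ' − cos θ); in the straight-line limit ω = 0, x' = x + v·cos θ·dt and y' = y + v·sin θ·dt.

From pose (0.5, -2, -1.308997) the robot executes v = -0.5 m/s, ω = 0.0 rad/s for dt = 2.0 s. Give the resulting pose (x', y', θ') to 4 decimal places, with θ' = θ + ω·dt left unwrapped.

θ' = -1.3090 + 0.0·2.0 = -1.3090
ω = 0 → straight: x' = 0.5 + -0.5·cos(-1.3090)·2.0 = 0.2412
y' = -2 + -0.5·sin(-1.3090)·2.0 = -1.0341

(0.2412, -1.0341, -1.3090)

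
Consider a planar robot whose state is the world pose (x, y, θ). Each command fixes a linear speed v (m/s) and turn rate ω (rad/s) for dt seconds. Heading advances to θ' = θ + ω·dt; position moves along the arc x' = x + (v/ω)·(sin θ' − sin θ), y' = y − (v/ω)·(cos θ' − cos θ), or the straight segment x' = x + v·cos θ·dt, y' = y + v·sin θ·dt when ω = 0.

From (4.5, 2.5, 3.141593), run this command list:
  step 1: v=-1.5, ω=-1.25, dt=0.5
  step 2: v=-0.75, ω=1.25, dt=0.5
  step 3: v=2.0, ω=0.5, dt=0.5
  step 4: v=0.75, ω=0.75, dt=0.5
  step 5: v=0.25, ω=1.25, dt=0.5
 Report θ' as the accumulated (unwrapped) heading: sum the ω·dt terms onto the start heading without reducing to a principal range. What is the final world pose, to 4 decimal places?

(4.1531, 1.7783, 4.3916)

step 1: θ'=2.5166 (R=1.2000) → pose (5.2021, 2.2732, 2.5166)
step 2: θ'=3.1416 (R=-0.6000) → pose (5.5532, 2.1597, 3.1416)
step 3: θ'=3.3916 (R=4.0000) → pose (4.5636, 2.0354, 3.3916)
step 4: θ'=3.7666 (R=1.0000) → pose (4.2259, 1.8774, 3.7666)
step 5: θ'=4.3916 (R=0.2000) → pose (4.1531, 1.7783, 4.3916)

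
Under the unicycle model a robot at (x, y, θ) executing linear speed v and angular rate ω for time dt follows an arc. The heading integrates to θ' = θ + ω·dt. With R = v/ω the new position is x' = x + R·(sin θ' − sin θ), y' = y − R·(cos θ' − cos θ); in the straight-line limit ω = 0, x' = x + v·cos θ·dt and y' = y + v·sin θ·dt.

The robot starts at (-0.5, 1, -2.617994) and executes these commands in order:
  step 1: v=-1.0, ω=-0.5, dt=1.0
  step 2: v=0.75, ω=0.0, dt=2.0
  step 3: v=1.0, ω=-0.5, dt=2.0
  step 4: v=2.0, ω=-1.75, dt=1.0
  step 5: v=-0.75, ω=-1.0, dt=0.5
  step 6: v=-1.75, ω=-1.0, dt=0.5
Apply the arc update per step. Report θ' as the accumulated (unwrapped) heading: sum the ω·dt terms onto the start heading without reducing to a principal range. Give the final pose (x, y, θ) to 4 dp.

(-3.4490, 4.0207, -6.8680)

step 1: θ'=-3.1180 (R=2.0000) → pose (0.4528, 1.2674, -3.1180)
step 2: θ'=-3.1180 (straight) → pose (-1.0468, 1.2320, -3.1180)
step 3: θ'=-4.1180 (R=-2.0000) → pose (-2.7509, 2.1114, -4.1180)
step 4: θ'=-5.8680 (R=-1.1429) → pose (-2.2651, 3.7972, -5.8680)
step 5: θ'=-6.3680 (R=0.7500) → pose (-2.6311, 3.7362, -6.3680)
step 6: θ'=-6.8680 (R=1.7500) → pose (-3.4490, 4.0207, -6.8680)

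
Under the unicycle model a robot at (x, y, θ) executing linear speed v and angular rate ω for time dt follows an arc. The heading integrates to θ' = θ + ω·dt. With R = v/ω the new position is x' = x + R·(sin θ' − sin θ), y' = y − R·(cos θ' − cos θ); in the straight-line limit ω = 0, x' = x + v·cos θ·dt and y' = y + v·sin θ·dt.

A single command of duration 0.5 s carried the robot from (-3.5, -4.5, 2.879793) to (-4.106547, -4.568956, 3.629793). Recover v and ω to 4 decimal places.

v = 1.2500, ω = 1.5000

Δθ = 3.629793 − 2.879793 = 0.750000
ω = Δθ/dt = 0.750000/0.5 = 1.5000
R = Δx/(sin θ' − sin θ) = 0.8333
v = R·ω = 0.8333·1.5000 = 1.2500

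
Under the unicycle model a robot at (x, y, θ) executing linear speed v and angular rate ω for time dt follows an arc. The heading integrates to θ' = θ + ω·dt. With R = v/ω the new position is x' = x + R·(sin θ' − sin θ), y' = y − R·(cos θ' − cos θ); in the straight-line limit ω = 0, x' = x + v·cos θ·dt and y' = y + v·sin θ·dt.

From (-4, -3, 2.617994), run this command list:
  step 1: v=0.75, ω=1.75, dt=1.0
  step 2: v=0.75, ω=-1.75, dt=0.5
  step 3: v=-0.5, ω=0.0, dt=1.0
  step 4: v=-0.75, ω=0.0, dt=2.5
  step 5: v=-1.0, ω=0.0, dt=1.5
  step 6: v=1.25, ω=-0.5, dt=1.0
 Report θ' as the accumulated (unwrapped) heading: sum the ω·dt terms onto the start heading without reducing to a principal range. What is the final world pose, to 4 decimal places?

(-2.4660, -2.2755, 2.9930)

step 1: θ'=4.3680 (R=0.4286) → pose (-4.6177, -3.2265, 4.3680)
step 2: θ'=3.4930 (R=-0.4286) → pose (-4.8736, -3.4841, 3.4930)
step 3: θ'=3.4930 (straight) → pose (-4.4041, -3.3120, 3.4930)
step 4: θ'=3.4930 (straight) → pose (-2.6437, -2.6666, 3.4930)
step 5: θ'=3.4930 (straight) → pose (-1.2354, -2.1503, 3.4930)
step 6: θ'=2.9930 (R=-2.5000) → pose (-2.4660, -2.2755, 2.9930)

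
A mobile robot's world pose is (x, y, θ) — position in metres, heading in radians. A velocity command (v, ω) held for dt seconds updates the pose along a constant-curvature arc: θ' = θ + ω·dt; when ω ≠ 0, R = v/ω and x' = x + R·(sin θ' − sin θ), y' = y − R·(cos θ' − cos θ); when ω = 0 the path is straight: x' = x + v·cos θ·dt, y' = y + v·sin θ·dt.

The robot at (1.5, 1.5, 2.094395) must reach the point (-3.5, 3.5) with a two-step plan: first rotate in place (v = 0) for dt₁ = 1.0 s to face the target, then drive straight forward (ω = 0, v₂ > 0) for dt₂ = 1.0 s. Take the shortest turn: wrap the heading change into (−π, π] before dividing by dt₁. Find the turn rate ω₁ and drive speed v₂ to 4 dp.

ω₁ = 0.6667, v₂ = 5.3852

heading to target = atan2(3.5−1.5, -3.5−1.5) = 2.7611
Δθ = wrap(2.7611 − 2.0944) = 0.6667; ω₁ = Δθ/dt₁ = 0.6667
distance = √((-3.5−1.5)² + (3.5−1.5)²) = 5.3852; v₂ = distance/dt₂ = 5.3852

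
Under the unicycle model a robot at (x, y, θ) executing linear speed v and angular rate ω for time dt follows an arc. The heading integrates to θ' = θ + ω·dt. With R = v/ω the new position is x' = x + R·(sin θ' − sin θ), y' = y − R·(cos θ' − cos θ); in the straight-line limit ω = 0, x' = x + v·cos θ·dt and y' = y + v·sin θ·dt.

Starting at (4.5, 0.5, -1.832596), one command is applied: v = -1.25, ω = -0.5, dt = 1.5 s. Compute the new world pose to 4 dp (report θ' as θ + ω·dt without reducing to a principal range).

θ' = -1.8326 + -0.5·1.5 = -2.5826
R = v/ω = -1.25/-0.5 = 2.5000
x' = 4.5 + 2.5000·(sin -2.5826 − sin -1.8326) = 5.5890
y' = 0.5 − 2.5000·(cos -2.5826 − cos -1.8326) = 1.9724

(5.5890, 1.9724, -2.5826)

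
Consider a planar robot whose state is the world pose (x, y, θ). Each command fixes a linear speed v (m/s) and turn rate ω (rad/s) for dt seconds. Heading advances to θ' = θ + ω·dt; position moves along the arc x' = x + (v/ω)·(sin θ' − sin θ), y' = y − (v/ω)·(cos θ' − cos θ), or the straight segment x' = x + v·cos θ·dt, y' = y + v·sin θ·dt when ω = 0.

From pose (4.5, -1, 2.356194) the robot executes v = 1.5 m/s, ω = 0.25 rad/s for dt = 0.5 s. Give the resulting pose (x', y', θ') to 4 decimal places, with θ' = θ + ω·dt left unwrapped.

(3.9379, -0.5042, 2.4812)

θ' = 2.3562 + 0.25·0.5 = 2.4812
R = v/ω = 1.5/0.25 = 6.0000
x' = 4.5 + 6.0000·(sin 2.4812 − sin 2.3562) = 3.9379
y' = -1 − 6.0000·(cos 2.4812 − cos 2.3562) = -0.5042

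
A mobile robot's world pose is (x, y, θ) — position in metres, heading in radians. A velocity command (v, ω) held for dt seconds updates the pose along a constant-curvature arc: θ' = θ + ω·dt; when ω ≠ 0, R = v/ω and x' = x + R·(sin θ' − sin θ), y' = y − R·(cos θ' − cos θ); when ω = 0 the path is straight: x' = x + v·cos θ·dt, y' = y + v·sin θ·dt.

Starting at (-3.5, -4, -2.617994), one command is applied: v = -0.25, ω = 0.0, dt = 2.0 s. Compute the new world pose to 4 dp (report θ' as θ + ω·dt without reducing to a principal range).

(-3.0670, -3.7500, -2.6180)

θ' = -2.6180 + 0.0·2.0 = -2.6180
ω = 0 → straight: x' = -3.5 + -0.25·cos(-2.6180)·2.0 = -3.0670
y' = -4 + -0.25·sin(-2.6180)·2.0 = -3.7500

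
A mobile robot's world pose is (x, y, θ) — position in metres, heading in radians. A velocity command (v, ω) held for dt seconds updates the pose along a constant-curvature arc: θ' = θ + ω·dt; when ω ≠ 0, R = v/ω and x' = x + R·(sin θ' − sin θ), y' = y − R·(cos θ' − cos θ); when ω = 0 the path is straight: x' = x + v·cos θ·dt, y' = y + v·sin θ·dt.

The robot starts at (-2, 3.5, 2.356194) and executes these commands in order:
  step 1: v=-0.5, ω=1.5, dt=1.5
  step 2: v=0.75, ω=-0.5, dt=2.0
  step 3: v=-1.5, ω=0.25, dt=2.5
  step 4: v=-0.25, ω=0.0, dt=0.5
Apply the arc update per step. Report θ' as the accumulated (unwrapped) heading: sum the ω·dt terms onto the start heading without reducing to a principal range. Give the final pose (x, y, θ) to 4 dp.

(0.4358, 5.2161, 4.2312)

step 1: θ'=4.6062 (R=-0.3333) → pose (-1.4328, 3.7004, 4.6062)
step 2: θ'=3.6062 (R=-1.5000) → pose (-2.2523, 2.5184, 3.6062)
step 3: θ'=4.2312 (R=-6.0000) → pose (0.3780, 5.1053, 4.2312)
step 4: θ'=4.2312 (straight) → pose (0.4358, 5.2161, 4.2312)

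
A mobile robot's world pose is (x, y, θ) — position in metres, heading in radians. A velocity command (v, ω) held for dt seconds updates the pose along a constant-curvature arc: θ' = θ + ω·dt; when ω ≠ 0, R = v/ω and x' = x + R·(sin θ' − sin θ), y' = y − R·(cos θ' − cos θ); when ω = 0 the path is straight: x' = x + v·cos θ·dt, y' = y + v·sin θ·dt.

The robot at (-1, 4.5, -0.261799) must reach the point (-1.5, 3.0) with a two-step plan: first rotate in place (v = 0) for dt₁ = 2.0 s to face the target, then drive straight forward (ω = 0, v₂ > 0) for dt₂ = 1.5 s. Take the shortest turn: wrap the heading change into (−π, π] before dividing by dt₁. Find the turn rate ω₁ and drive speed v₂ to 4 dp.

heading to target = atan2(3−4.5, -1.5−-1) = -1.8925
Δθ = wrap(-1.8925 − -0.2618) = -1.6307; ω₁ = Δθ/dt₁ = -0.8154
distance = √((-1.5−-1)² + (3−4.5)²) = 1.5811; v₂ = distance/dt₂ = 1.0541

ω₁ = -0.8154, v₂ = 1.0541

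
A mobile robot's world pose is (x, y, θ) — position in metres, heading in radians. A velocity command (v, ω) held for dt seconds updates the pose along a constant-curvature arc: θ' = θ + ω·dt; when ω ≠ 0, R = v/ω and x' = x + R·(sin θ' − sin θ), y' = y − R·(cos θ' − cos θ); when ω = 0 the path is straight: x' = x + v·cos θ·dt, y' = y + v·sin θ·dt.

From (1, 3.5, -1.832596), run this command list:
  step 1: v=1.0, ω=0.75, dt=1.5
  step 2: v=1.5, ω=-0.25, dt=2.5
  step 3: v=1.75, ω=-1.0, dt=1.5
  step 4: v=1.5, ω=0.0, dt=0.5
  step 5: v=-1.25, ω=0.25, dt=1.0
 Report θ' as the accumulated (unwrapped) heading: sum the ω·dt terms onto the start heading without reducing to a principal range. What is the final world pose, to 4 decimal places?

step 1: θ'=-0.7076 (R=1.3333) → pose (1.4212, 2.1417, -0.7076)
step 2: θ'=-1.3326 (R=-6.0000) → pose (3.3518, -1.0022, -1.3326)
step 3: θ'=-2.8326 (R=-1.7500) → pose (2.1833, -3.0822, -2.8326)
step 4: θ'=-2.8326 (straight) → pose (1.4689, -3.3103, -2.8326)
step 5: θ'=-2.5826 (R=-5.0000) → pose (2.6000, -2.7860, -2.5826)

(2.6000, -2.7860, -2.5826)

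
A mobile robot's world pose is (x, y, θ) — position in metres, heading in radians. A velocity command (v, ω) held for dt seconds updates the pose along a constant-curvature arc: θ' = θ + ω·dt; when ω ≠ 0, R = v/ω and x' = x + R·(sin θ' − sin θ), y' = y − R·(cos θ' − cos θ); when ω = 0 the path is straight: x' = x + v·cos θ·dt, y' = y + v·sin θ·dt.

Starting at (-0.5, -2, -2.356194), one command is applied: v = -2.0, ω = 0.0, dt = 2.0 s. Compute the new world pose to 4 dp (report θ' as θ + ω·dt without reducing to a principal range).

(2.3284, 0.8284, -2.3562)

θ' = -2.3562 + 0.0·2.0 = -2.3562
ω = 0 → straight: x' = -0.5 + -2.0·cos(-2.3562)·2.0 = 2.3284
y' = -2 + -2.0·sin(-2.3562)·2.0 = 0.8284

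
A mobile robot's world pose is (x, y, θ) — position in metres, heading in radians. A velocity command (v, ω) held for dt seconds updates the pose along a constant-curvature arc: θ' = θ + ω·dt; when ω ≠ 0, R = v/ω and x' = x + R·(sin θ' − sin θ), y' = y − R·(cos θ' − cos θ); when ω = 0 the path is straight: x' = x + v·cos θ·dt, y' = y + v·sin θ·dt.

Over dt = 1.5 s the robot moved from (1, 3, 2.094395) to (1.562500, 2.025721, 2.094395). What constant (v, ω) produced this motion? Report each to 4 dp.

v = -0.7500, ω = 0.0000

Δθ = 2.094395 − 2.094395 = 0.000000
ω = Δθ/dt = 0.000000/1.5 = 0.0000
ω = 0 → v = (Δx·cos θ + Δy·sin θ)/dt = -0.7500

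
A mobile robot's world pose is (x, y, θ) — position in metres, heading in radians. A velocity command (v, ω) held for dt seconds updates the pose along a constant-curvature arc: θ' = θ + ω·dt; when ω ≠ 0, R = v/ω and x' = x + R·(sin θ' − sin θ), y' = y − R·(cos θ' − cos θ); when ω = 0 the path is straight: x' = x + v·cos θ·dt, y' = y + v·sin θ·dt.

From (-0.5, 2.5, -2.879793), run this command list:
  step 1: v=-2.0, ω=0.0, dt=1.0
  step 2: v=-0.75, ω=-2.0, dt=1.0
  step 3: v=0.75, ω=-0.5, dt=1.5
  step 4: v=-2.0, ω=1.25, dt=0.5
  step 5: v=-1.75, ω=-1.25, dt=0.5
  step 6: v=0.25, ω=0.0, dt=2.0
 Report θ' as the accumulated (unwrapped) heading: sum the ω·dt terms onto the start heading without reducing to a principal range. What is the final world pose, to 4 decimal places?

(1.8139, 2.3207, -5.6298)

step 1: θ'=-2.8798 (straight) → pose (1.4319, 3.0176, -2.8798)
step 2: θ'=-4.8798 (R=0.3750) → pose (1.8987, 2.5929, -4.8798)
step 3: θ'=-5.6298 (R=-1.5000) → pose (2.4659, 3.5340, -5.6298)
step 4: θ'=-5.0048 (R=-1.6000) → pose (1.9064, 2.7248, -5.0048)
step 5: θ'=-5.6298 (R=1.4000) → pose (1.4169, 2.0167, -5.6298)
step 6: θ'=-5.6298 (straight) → pose (1.8139, 2.3207, -5.6298)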